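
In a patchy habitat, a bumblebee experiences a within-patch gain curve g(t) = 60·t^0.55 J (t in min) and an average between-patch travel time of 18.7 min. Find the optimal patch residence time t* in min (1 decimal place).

22.9 min

Optimal t* satisfies g'(t*) = g(t*)/(T + t*).
g'(t) = 0.55·60·t^-0.45. Setting 0.55·60·t^-0.45 = 60·t^0.55/(18.7+t) gives 0.55(18.7+t) = t, so 0.45·t = 0.55×18.7.
t* = 0.55×18.7/0.45 = 22.86 min.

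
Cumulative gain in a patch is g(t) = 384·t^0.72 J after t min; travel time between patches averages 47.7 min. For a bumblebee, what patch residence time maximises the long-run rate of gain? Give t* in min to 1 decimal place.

By the marginal value theorem, leave when the instantaneous gain rate g'(t) equals the habitat-wide average g(t)/(T + t).
g'(t) = 0.72·384·t^-0.28. Setting 0.72·384·t^-0.28 = 384·t^0.72/(47.7+t) gives 0.72(47.7+t) = t, so 0.28·t = 0.72×47.7.
t* = 0.72×47.7/0.28 = 122.7 min.

122.7 min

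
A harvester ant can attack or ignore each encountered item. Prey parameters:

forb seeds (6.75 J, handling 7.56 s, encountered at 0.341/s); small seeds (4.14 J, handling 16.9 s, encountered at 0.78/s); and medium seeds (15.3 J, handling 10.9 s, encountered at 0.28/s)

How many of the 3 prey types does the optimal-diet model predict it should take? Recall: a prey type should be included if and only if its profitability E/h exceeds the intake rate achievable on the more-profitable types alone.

E/h in descending order: medium seeds 1.4, forb seeds 0.893, small seeds 0.245 J/s. The optimal diet is the largest prefix of this list for which every included type satisfies E_i/h_i > R on the types above it.
Rate on top 1: 1.057. forb seeds: 0.893 < 1.057 → exclude; stop.
Optimal diet: medium seeds — 1 of 3 types.

1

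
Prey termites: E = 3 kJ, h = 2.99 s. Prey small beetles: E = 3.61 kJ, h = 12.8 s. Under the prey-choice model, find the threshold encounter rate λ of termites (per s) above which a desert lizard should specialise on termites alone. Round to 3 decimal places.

0.131 per s

At the threshold, the rate on termites alone equals the profitability of small beetles: λ·3/(1 + λ·2.99) = 3.61/12.8 = 0.282.
Rearranging, λ(3 − 0.282×2.99) = 0.282, so λ = 0.282/2.157 = 0.1308 per s.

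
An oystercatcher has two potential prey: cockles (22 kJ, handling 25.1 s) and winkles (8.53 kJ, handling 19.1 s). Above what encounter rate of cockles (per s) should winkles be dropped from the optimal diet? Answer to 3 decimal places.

Drop winkles once their profitability E₂/h₂ falls below the rate achievable on cockles alone: E₂/h₂ = λE₁/(1 + λh₁).
Solve for λ: λE₁h₂ = E₂(1 + λh₁) → λ(E₁h₂ − E₂h₁) = E₂ → λ = E₂/(E₁h₂ − E₂h₁).
λ = 8.53/(22×19.1 − 8.53×25.1) = 8.53/206.1 = 0.04139 per s.

0.041 per s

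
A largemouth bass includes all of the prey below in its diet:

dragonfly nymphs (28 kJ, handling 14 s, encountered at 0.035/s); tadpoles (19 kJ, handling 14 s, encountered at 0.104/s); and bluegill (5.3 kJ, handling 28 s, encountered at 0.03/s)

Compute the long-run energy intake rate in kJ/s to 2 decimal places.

R = Σλ_iE_i / (1 + Σλ_ih_i)
Numerator: 0.035×28 + 0.104×19 + 0.03×5.3 = 3.115
Denominator: 1 + 0.035×14 + 0.104×14 + 0.03×28 = 3.786
R = 3.115/3.786 = 0.8228 kJ/s

0.82 kJ/s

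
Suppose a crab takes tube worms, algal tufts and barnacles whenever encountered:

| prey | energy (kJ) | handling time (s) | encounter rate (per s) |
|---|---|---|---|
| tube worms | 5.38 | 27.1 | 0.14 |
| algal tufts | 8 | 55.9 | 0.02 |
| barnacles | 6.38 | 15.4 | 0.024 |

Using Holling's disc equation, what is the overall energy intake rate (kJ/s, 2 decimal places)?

0.17 kJ/s

R = Σλ_iE_i / (1 + Σλ_ih_i)
Numerator: 0.14×5.38 + 0.02×8 + 0.024×6.38 = 1.066
Denominator: 1 + 0.14×27.1 + 0.02×55.9 + 0.024×15.4 = 6.282
R = 1.066/6.282 = 0.1698 kJ/s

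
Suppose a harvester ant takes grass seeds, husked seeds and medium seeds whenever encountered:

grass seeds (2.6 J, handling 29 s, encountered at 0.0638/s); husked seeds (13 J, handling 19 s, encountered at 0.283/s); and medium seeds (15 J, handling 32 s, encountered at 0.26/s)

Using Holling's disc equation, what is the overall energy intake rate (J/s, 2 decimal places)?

0.47 J/s

R = Σλ_iE_i / (1 + Σλ_ih_i)
Numerator: 0.0638×2.6 + 0.283×13 + 0.26×15 = 7.745
Denominator: 1 + 0.0638×29 + 0.283×19 + 0.26×32 = 16.55
R = 7.745/16.55 = 0.468 J/s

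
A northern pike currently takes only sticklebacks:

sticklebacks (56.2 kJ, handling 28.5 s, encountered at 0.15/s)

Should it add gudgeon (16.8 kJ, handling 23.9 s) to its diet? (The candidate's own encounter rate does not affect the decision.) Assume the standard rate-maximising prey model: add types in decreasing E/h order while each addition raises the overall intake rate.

No

Intake rate on the current diet: R = (0.15×56.2) / (1 + 0.15×28.5) = 8.43/5.275 = 1.598 kJ/s.
Profitability of gudgeon: 16.8/23.9 = 0.7029 kJ/s.
Since 0.7029 < R, time spent handling gudgeon is better spent searching.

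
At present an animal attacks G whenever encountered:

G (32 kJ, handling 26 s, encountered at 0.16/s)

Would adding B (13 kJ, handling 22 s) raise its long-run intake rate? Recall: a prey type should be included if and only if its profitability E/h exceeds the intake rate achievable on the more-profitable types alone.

On G alone, R = ΣλE/(1+Σλh) = 5.12/5.16 = 0.9922 kJ/s.
B: E/h = 13/22 = 0.5909 kJ/s.
0.5909 < 0.9922, so adding B would lower the average — exclude it.

No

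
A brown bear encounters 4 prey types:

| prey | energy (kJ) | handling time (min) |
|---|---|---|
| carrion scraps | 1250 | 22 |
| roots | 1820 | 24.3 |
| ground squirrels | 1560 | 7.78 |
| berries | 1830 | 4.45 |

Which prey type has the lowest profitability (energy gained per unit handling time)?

carrion scraps

Profitability E/h (kJ/min): carrion scraps = 1250/22 = 56.8, roots = 1820/24.3 = 74.9, ground squirrels = 1560/7.78 = 201, berries = 1830/4.45 = 411.
Ranked: berries > ground squirrels > roots > carrion scraps.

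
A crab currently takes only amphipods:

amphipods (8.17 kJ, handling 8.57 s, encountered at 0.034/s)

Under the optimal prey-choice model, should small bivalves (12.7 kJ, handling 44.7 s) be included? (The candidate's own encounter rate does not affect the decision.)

Intake rate on the current diet: R = (0.034×8.17) / (1 + 0.034×8.57) = 0.2778/1.291 = 0.2151 kJ/s.
Profitability of small bivalves: 12.7/44.7 = 0.2841 kJ/s.
Since 0.2841 > R, including small bivalves increases the long-run rate.

Yes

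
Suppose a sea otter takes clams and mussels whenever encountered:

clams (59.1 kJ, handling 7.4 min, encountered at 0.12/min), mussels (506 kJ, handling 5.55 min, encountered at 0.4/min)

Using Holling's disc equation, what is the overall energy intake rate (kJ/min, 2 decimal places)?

51.00 kJ/min

R = (0.12×59.1 + 0.4×506) / (1 + 0.12×7.4 + 0.4×5.55) = 209.5/4.108 = 51 kJ/min.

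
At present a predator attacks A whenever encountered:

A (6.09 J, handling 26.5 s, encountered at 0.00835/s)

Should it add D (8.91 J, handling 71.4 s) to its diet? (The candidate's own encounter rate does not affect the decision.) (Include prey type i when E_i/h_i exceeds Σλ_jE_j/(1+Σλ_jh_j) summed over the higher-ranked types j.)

Current rate: (0.00835×6.09)/(1 + 0.00835×26.5) = 0.04164 J/s.
D: E/h = 8.91/71.4 = 0.1248 J/s.
0.1248 > 0.04164, so adding D raises the average — include it.

Yes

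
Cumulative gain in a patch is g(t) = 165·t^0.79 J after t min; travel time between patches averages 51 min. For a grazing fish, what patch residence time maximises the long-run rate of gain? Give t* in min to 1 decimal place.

191.9 min

Optimal t* satisfies g'(t*) = g(t*)/(T + t*).
g'(t) = 0.79·165·t^-0.21. Setting 0.79·165·t^-0.21 = 165·t^0.79/(51+t) gives 0.79(51+t) = t, so 0.21·t = 0.79×51.
t* = 0.79×51/0.21 = 191.9 min.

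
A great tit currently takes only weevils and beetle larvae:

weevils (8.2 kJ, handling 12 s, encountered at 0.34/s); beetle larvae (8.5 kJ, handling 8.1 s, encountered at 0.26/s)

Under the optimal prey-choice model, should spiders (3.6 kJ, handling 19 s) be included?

No

On weevils and beetle larvae alone, R = ΣλE/(1+Σλh) = 4.998/7.186 = 0.6955 kJ/s.
spiders: E/h = 3.6/19 = 0.1895 kJ/s.
0.1895 < 0.6955, so adding spiders would lower the average — exclude it.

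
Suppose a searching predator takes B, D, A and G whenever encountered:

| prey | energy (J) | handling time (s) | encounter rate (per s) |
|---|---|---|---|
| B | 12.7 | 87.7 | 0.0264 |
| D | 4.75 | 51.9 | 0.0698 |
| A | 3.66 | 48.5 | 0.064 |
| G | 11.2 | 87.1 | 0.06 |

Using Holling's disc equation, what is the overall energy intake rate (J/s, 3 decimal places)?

0.103 J/s

R = (0.0264×12.7 + 0.0698×4.75 + 0.064×3.66 + 0.06×11.2) / (1 + 0.0264×87.7 + 0.0698×51.9 + 0.064×48.5 + 0.06×87.1) = 1.573/15.27 = 0.103 J/s.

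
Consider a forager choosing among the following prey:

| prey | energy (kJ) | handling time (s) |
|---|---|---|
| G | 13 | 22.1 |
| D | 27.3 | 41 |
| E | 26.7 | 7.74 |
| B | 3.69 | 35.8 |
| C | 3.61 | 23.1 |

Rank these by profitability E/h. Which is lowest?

B

In descending order of E/h:
E: 26.7/7.74 = 3.45 kJ/s
D: 27.3/41 = 0.666 kJ/s
G: 13/22.1 = 0.588 kJ/s
C: 3.61/23.1 = 0.156 kJ/s
B: 3.69/35.8 = 0.103 kJ/s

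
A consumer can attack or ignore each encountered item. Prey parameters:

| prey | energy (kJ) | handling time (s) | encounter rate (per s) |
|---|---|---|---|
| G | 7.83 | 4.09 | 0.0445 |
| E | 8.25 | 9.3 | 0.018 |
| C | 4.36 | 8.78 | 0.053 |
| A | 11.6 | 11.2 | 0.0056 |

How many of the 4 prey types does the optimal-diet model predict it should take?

4

E/h in descending order: G 1.91, A 1.04, E 0.887, C 0.497 kJ/s. The optimal diet is the largest prefix of this list for which every included type satisfies E_i/h_i > R on the types above it.
Rate on top 1: 0.2948. A: 1.04 > 0.2948 → include.
Rate on top 2: 0.3321. E: 0.887 > 0.3321 → include.
Rate on top 3: 0.3979. C: 0.497 > 0.3979 → include.
Optimal diet: G, A, E, C — 4 of 4 types.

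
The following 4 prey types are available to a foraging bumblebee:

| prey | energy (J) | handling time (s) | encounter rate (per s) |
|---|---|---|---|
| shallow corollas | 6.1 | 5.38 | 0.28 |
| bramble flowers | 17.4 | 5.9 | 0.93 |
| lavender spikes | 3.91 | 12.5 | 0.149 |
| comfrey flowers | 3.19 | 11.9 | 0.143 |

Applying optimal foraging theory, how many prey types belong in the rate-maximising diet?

E/h in descending order: bramble flowers 2.95, shallow corollas 1.13, lavender spikes 0.313, comfrey flowers 0.268 J/s. The optimal diet is the largest prefix of this list for which every included type satisfies E_i/h_i > R on the types above it.
Rate on top 1: 2.495. shallow corollas: 1.13 < 2.495 → exclude; stop.
Optimal diet: bramble flowers — 1 of 4 types.

1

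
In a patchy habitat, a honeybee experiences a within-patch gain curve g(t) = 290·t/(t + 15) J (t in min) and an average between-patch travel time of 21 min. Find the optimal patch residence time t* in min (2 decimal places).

Optimal t* satisfies g'(t*) = g(t*)/(T + t*).
g'(t) = 290·15/(t + 15)². Setting 290·15/(t+15)² = 290t/[(t+15)(21+t)] gives 15(21+t) = t(t+15), so t² = 15×21 = 315.
t* = √315 = 17.75 min.

17.75 min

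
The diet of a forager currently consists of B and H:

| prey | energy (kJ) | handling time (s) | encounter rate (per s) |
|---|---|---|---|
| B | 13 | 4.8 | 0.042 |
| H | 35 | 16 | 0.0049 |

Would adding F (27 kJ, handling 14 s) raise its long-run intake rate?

Yes

On B and H alone, R = ΣλE/(1+Σλh) = 0.7175/1.28 = 0.5605 kJ/s.
Profitability of F: 27/14 = 1.929 kJ/s.
1.929 > 0.5605, so adding F raises the average — include it.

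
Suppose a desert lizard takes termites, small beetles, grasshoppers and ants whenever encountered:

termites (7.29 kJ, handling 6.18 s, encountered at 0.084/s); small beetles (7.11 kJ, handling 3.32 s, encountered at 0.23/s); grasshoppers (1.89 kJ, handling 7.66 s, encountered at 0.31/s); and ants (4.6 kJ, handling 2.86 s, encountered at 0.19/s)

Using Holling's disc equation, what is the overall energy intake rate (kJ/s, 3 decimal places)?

0.713 kJ/s

R = Σλ_iE_i / (1 + Σλ_ih_i)
Numerator: 0.084×7.29 + 0.23×7.11 + 0.31×1.89 + 0.19×4.6 = 3.708
Denominator: 1 + 0.084×6.18 + 0.23×3.32 + 0.31×7.66 + 0.19×2.86 = 5.201
R = 3.708/5.201 = 0.7129 kJ/s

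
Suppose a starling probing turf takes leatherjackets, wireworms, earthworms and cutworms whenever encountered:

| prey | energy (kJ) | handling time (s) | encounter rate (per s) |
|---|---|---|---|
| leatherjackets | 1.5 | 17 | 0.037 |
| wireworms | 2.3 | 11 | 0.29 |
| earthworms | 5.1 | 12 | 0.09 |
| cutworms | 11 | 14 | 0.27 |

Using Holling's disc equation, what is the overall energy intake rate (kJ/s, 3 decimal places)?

0.429 kJ/s

R = (0.037×1.5 + 0.29×2.3 + 0.09×5.1 + 0.27×11) / (1 + 0.037×17 + 0.29×11 + 0.09×12 + 0.27×14) = 4.152/9.679 = 0.4289 kJ/s.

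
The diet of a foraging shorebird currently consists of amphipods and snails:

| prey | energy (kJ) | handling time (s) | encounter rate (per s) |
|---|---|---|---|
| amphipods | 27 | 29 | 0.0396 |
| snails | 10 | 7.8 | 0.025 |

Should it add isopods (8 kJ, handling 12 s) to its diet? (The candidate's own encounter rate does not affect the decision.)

Intake rate on the current diet: R = (0.0396×27 + 0.025×10) / (1 + 0.0396×29 + 0.025×7.8) = 1.319/2.343 = 0.5629 kJ/s.
isopods: E/h = 8/12 = 0.6667 kJ/s.
Since 0.6667 > R, including isopods increases the long-run rate.

Yes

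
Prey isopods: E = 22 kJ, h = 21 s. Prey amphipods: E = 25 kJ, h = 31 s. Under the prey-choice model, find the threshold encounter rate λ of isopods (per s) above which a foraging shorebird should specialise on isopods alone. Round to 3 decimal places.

0.159 per s

At the threshold, the rate on isopods alone equals the profitability of amphipods: λ·22/(1 + λ·21) = 25/31 = 0.8065.
Rearranging, λ(22 − 0.8065×21) = 0.8065, so λ = 0.8065/5.065 = 0.1592 per s.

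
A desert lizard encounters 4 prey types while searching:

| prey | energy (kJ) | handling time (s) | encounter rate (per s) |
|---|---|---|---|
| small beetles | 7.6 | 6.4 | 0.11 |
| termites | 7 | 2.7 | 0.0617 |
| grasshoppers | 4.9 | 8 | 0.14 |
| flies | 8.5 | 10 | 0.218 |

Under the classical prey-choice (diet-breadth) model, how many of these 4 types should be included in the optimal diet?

3

E/h in descending order: termites 2.59, small beetles 1.19, flies 0.85, grasshoppers 0.613 kJ/s. The optimal diet is the largest prefix of this list for which every included type satisfies E_i/h_i > R on the types above it.
Rate on top 1: 0.3702. small beetles: 1.19 > 0.3702 → include.
Rate on top 2: 0.6778. flies: 0.85 > 0.6778 → include.
Rate on top 3: 0.7705. grasshoppers: 0.613 < 0.7705 → exclude; stop.
Optimal diet: termites, small beetles, flies — 3 of 4 types.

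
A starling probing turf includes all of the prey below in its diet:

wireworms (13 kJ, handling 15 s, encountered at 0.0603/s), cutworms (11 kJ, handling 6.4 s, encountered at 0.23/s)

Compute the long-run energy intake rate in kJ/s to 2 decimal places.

0.98 kJ/s

Energy encountered per unit search time: 0.0603×13 + 0.23×11 = 3.314 kJ/s.
Handling time per unit search time: 0.0603×15 + 0.23×6.4 = 2.377.
Rate = 3.314/(1 + 2.377) = 0.9815 kJ/s.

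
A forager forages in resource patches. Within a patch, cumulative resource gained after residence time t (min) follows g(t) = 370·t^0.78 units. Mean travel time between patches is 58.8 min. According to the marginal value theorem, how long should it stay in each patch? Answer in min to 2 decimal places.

By the marginal value theorem, leave when the instantaneous gain rate g'(t) equals the habitat-wide average g(t)/(T + t).
g'(t) = 0.78·370·t^-0.22. Setting 0.78·370·t^-0.22 = 370·t^0.78/(58.8+t) gives 0.78(58.8+t) = t, so 0.22·t = 0.78×58.8.
t* = 0.78×58.8/0.22 = 208.5 min.

208.47 min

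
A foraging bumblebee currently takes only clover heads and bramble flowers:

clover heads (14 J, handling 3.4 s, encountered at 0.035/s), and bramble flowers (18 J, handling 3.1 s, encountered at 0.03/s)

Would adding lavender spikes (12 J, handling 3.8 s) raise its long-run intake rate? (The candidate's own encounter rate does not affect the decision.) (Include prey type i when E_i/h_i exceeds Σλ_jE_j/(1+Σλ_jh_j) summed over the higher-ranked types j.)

Intake rate on the current diet: R = (0.035×14 + 0.03×18) / (1 + 0.035×3.4 + 0.03×3.1) = 1.03/1.212 = 0.8498 J/s.
Profitability of lavender spikes: 12/3.8 = 3.158 J/s.
Since 3.158 > R, including lavender spikes increases the long-run rate.

Yes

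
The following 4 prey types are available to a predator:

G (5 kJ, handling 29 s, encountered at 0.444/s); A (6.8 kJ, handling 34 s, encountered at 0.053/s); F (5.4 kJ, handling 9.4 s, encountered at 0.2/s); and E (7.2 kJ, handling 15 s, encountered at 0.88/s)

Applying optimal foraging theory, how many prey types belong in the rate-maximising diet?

2

Rank by E/h (kJ/s): F 0.574, E 0.48, A 0.2, G 0.172. Include each in turn until the next type's E/h falls below the running intake rate.
Rate on top 1: 0.375. E: 0.48 > 0.375 → include.
Rate on top 2: 0.4612. A: 0.2 < 0.4612 → exclude; stop.
Optimal diet: F, E — 2 of 4 types.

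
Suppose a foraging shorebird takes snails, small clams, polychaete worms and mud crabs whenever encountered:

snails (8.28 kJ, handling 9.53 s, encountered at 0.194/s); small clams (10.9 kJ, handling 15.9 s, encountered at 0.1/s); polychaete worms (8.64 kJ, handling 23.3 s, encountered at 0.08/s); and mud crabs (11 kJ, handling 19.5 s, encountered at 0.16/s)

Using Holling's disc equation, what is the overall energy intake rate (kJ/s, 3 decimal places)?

Energy encountered per unit search time: 0.194×8.28 + 0.1×10.9 + 0.08×8.64 + 0.16×11 = 5.148 kJ/s.
Handling time per unit search time: 0.194×9.53 + 0.1×15.9 + 0.08×23.3 + 0.16×19.5 = 8.423.
Rate = 5.148/(1 + 8.423) = 0.5463 kJ/s.

0.546 kJ/s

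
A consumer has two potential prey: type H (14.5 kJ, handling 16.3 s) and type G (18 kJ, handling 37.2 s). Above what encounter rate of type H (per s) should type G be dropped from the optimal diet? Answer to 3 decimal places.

0.073 per s

The zero-one rule: include type G iff E₂/h₂ > λE₁/(1+λh₁). Equality gives the switch point.
λE₁h₂ = E₂ + λE₂h₁ ⇒ λ = E₂/(E₁h₂ − E₂h₁) = 18/(539.4 − 293.4) = 0.07317 per s.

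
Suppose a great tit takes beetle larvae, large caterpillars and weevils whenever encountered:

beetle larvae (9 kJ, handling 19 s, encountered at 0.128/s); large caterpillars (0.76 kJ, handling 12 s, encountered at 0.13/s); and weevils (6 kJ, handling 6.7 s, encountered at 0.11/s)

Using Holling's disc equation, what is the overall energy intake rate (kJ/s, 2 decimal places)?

R = Σλ_iE_i / (1 + Σλ_ih_i)
Numerator: 0.128×9 + 0.13×0.76 + 0.11×6 = 1.911
Denominator: 1 + 0.128×19 + 0.13×12 + 0.11×6.7 = 5.729
R = 1.911/5.729 = 0.3335 kJ/s

0.33 kJ/s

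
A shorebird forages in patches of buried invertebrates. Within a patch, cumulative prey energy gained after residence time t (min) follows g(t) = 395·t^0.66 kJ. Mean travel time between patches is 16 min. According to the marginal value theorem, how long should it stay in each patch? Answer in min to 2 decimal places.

Maximise g(t)/(T+t): set derivative to zero → g'(t)(T+t) = g(t).
g'(t) = 0.66·395·t^-0.34. Setting 0.66·395·t^-0.34 = 395·t^0.66/(16+t) gives 0.66(16+t) = t, so 0.34·t = 0.66×16.
t* = 0.66×16/0.34 = 31.06 min.

31.06 min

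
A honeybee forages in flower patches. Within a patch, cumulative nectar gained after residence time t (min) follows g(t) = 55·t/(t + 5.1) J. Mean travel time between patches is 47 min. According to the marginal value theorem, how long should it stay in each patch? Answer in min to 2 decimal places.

15.48 min

By the marginal value theorem, leave when the instantaneous gain rate g'(t) equals the habitat-wide average g(t)/(T + t).
g'(t) = 55·5.1/(t + 5.1)². Setting 55·5.1/(t+5.1)² = 55t/[(t+5.1)(47+t)] gives 5.1(47+t) = t(t+5.1), so t² = 5.1×47 = 239.7.
t* = √239.7 = 15.48 min.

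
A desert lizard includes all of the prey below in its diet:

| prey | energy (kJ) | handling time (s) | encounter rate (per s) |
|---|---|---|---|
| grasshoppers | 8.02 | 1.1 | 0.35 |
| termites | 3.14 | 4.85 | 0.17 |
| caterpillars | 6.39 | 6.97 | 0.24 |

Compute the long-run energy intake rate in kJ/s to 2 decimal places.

Energy encountered per unit search time: 0.35×8.02 + 0.17×3.14 + 0.24×6.39 = 4.874 kJ/s.
Handling time per unit search time: 0.35×1.1 + 0.17×4.85 + 0.24×6.97 = 2.882.
Rate = 4.874/(1 + 2.882) = 1.256 kJ/s.

1.26 kJ/s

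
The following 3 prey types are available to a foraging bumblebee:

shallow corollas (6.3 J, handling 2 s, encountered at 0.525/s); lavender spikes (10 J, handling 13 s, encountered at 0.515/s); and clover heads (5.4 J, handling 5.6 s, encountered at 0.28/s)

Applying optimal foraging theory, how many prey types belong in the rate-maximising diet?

Profitabilities (E/h, J/s): shallow corollas 3.15, clover heads 0.964, lavender spikes 0.769. Add prey in this order while the next type's profitability exceeds the intake rate on those already taken.
Rate on top 1: 1.613. clover heads: 0.964 < 1.613 → exclude; stop.
Optimal diet: shallow corollas — 1 of 3 types.

1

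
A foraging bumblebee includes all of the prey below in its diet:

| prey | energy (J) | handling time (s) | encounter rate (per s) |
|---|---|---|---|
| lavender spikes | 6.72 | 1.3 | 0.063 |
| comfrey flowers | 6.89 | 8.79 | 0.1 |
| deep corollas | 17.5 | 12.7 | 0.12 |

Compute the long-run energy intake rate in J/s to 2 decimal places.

0.92 J/s

R = Σλ_iE_i / (1 + Σλ_ih_i)
Numerator: 0.063×6.72 + 0.1×6.89 + 0.12×17.5 = 3.212
Denominator: 1 + 0.063×1.3 + 0.1×8.79 + 0.12×12.7 = 3.485
R = 3.212/3.485 = 0.9218 J/s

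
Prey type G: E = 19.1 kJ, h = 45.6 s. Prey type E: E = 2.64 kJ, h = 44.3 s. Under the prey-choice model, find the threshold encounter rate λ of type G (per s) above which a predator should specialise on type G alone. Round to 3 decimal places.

The zero-one rule: include type E iff E₂/h₂ > λE₁/(1+λh₁). Equality gives the switch point.
λE₁h₂ = E₂ + λE₂h₁ ⇒ λ = E₂/(E₁h₂ − E₂h₁) = 2.64/(846.1 − 120.4) = 0.003638 per s.

0.004 per s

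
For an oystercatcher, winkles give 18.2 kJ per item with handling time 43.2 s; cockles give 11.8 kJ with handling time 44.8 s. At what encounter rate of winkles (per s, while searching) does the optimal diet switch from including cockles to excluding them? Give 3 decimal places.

Drop cockles once their profitability E₂/h₂ falls below the rate achievable on winkles alone: E₂/h₂ = λE₁/(1 + λh₁).
Solve for λ: λE₁h₂ = E₂(1 + λh₁) → λ(E₁h₂ − E₂h₁) = E₂ → λ = E₂/(E₁h₂ − E₂h₁).
λ = 11.8/(18.2×44.8 − 11.8×43.2) = 11.8/305.6 = 0.03861 per s.

0.039 per s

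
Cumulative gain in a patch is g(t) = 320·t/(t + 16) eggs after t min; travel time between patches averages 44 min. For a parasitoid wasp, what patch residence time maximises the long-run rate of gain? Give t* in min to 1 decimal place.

26.5 min

By the marginal value theorem, leave when the instantaneous gain rate g'(t) equals the habitat-wide average g(t)/(T + t).
g'(t) = 320·16/(t + 16)². Setting 320·16/(t+16)² = 320t/[(t+16)(44+t)] gives 16(44+t) = t(t+16), so t² = 16×44 = 704.
t* = √704 = 26.53 min.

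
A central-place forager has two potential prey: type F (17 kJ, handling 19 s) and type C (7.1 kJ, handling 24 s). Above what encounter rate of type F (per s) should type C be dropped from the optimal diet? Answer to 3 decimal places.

0.026 per s

The zero-one rule: include type C iff E₂/h₂ > λE₁/(1+λh₁). Equality gives the switch point.
λE₁h₂ = E₂ + λE₂h₁ ⇒ λ = E₂/(E₁h₂ − E₂h₁) = 7.1/(408 − 134.9) = 0.026 per s.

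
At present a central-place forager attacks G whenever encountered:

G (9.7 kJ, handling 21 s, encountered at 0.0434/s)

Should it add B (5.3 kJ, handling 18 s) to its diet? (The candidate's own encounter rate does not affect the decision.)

Intake rate on the current diet: R = (0.0434×9.7) / (1 + 0.0434×21) = 0.421/1.911 = 0.2202 kJ/s.
B: E/h = 5.3/18 = 0.2944 kJ/s.
0.2944 > 0.2202, so adding B raises the average — include it.

Yes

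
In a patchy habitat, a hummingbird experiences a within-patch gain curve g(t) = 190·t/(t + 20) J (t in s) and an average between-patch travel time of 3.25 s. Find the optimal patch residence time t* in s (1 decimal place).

By the marginal value theorem, leave when the instantaneous gain rate g'(t) equals the habitat-wide average g(t)/(T + t).
g'(t) = 190·20/(t + 20)². Setting 190·20/(t+20)² = 190t/[(t+20)(3.25+t)] gives 20(3.25+t) = t(t+20), so t² = 20×3.25 = 65.
t* = √65 = 8.062 s.

8.1 s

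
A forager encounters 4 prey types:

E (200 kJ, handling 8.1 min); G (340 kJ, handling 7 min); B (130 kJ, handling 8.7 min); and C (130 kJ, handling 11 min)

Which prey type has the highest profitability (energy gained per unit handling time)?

G

In descending order of E/h:
G: 340/7 = 48.6 kJ/min
E: 200/8.1 = 24.7 kJ/min
B: 130/8.7 = 14.9 kJ/min
C: 130/11 = 11.8 kJ/min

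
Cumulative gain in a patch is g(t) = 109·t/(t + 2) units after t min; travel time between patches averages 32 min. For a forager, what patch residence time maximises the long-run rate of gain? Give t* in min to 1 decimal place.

Maximise g(t)/(T+t): set derivative to zero → g'(t)(T+t) = g(t).
g'(t) = 109·2/(t + 2)². Setting 109·2/(t+2)² = 109t/[(t+2)(32+t)] gives 2(32+t) = t(t+2), so t² = 2×32 = 64.
t* = √64 = 8 min.

8.0 min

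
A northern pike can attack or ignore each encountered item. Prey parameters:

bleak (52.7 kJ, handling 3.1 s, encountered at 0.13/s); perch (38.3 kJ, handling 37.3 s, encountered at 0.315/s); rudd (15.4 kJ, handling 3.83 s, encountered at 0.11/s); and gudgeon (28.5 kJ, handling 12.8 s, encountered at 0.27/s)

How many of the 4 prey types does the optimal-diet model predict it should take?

1

E/h in descending order: bleak 17, rudd 4.02, gudgeon 2.23, perch 1.03 kJ/s. The optimal diet is the largest prefix of this list for which every included type satisfies E_i/h_i > R on the types above it.
Rate on top 1: 4.883. rudd: 4.02 < 4.883 → exclude; stop.
Optimal diet: bleak — 1 of 4 types.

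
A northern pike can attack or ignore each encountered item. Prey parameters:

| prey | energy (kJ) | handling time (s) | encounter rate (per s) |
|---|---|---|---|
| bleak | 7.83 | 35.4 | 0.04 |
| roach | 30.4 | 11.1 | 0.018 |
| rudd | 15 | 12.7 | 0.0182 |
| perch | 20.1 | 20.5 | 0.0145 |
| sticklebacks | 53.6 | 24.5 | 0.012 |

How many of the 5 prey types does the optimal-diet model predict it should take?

4

E/h in descending order: roach 2.74, sticklebacks 2.19, rudd 1.18, perch 0.98, bleak 0.221 kJ/s. The optimal diet is the largest prefix of this list for which every included type satisfies E_i/h_i > R on the types above it.
Rate on top 1: 0.4561. sticklebacks: 2.19 > 0.4561 → include.
Rate on top 2: 0.7969. rudd: 1.18 > 0.7969 → include.
Rate on top 3: 0.8484. perch: 0.98 > 0.8484 → include.
Rate on top 4: 0.8678. bleak: 0.221 < 0.8678 → exclude; stop.
Optimal diet: roach, sticklebacks, rudd, perch — 4 of 5 types.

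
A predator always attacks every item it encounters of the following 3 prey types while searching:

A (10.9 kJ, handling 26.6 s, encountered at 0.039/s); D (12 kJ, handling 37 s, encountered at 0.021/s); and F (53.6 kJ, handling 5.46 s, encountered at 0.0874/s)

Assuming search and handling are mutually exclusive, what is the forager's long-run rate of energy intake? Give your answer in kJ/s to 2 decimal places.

1.63 kJ/s

R = (0.039×10.9 + 0.021×12 + 0.0874×53.6) / (1 + 0.039×26.6 + 0.021×37 + 0.0874×5.46) = 5.362/3.292 = 1.629 kJ/s.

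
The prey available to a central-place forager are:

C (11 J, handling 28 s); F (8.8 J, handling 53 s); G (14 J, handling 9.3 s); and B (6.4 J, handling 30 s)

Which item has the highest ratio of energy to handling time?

G

In descending order of E/h:
G: 14/9.3 = 1.51 J/s
C: 11/28 = 0.393 J/s
B: 6.4/30 = 0.213 J/s
F: 8.8/53 = 0.166 J/s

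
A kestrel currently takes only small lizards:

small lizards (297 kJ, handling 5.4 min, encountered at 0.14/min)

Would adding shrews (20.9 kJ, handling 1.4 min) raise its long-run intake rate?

Current rate: (0.14×297)/(1 + 0.14×5.4) = 23.68 kJ/min.
Profitability of shrews: 20.9/1.4 = 14.93 kJ/min.
14.93 < 23.68, so adding shrews would lower the average — exclude it.

No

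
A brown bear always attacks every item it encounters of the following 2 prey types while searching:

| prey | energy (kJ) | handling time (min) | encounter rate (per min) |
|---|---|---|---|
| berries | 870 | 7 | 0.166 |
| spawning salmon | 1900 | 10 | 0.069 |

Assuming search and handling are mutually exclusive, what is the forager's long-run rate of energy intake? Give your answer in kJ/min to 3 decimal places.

96.606 kJ/min

R = (0.166×870 + 0.069×1900) / (1 + 0.166×7 + 0.069×10) = 275.5/2.852 = 96.61 kJ/min.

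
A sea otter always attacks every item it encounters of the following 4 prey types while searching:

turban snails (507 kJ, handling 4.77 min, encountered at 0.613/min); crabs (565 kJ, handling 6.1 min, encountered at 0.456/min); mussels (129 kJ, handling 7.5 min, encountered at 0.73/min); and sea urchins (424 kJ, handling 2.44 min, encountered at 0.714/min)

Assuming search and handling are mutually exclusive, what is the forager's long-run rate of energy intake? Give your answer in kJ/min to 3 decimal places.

69.335 kJ/min

R = Σλ_iE_i / (1 + Σλ_ih_i)
Numerator: 0.613×507 + 0.456×565 + 0.73×129 + 0.714×424 = 965.3
Denominator: 1 + 0.613×4.77 + 0.456×6.1 + 0.73×7.5 + 0.714×2.44 = 13.92
R = 965.3/13.92 = 69.34 kJ/min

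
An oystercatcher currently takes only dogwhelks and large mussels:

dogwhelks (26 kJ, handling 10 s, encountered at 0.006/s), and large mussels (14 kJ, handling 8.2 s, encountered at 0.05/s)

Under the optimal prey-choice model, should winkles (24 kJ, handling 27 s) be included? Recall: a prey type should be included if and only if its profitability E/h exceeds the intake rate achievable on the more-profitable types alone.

Yes

On dogwhelks and large mussels alone, R = ΣλE/(1+Σλh) = 0.856/1.47 = 0.5823 kJ/s.
winkles: E/h = 24/27 = 0.8889 kJ/s.
Since 0.8889 > R, including winkles increases the long-run rate.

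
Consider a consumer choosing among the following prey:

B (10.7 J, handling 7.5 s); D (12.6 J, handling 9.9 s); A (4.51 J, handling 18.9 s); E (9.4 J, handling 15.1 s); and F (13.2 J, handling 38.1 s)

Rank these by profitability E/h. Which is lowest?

In descending order of E/h:
B: 10.7/7.5 = 1.43 J/s
D: 12.6/9.9 = 1.27 J/s
E: 9.4/15.1 = 0.623 J/s
F: 13.2/38.1 = 0.346 J/s
A: 4.51/18.9 = 0.239 J/s

A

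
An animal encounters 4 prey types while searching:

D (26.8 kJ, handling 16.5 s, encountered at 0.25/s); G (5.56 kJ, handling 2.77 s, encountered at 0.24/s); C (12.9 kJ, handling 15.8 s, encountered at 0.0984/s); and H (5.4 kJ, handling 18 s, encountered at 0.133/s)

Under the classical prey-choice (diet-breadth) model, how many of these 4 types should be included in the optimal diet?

Profitabilities (E/h, kJ/s): G 2.01, D 1.62, C 0.816, H 0.3. Add prey in this order while the next type's profitability exceeds the intake rate on those already taken.
Rate on top 1: 0.8015. D: 1.62 > 0.8015 → include.
Rate on top 2: 1.388. C: 0.816 < 1.388 → exclude; stop.
Optimal diet: G, D — 2 of 4 types.

2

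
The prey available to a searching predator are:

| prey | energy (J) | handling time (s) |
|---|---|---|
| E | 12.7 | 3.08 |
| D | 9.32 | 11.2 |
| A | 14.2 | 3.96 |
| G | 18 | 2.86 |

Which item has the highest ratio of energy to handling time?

In descending order of E/h:
G: 18/2.86 = 6.29 J/s
E: 12.7/3.08 = 4.12 J/s
A: 14.2/3.96 = 3.59 J/s
D: 9.32/11.2 = 0.832 J/s

G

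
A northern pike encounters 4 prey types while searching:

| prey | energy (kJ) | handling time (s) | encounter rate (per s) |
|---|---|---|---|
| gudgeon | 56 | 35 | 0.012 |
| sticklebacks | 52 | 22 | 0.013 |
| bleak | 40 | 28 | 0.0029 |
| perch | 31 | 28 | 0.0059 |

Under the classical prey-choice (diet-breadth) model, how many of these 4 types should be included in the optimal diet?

4

E/h in descending order: sticklebacks 2.36, gudgeon 1.6, bleak 1.43, perch 1.11 kJ/s. The optimal diet is the largest prefix of this list for which every included type satisfies E_i/h_i > R on the types above it.
Rate on top 1: 0.5257. gudgeon: 1.6 > 0.5257 → include.
Rate on top 2: 0.7902. bleak: 1.43 > 0.7902 → include.
Rate on top 3: 0.8192. perch: 1.11 > 0.8192 → include.
Optimal diet: sticklebacks, gudgeon, bleak, perch — 4 of 4 types.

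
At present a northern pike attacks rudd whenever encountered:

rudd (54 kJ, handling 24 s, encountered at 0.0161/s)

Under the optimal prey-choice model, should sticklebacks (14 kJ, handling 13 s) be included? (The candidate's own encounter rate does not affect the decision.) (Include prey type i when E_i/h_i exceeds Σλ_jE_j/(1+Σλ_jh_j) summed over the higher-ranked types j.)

Yes

On rudd alone, R = ΣλE/(1+Σλh) = 0.8694/1.386 = 0.6271 kJ/s.
sticklebacks: E/h = 14/13 = 1.077 kJ/s.
1.077 > 0.6271, so adding sticklebacks raises the average — include it.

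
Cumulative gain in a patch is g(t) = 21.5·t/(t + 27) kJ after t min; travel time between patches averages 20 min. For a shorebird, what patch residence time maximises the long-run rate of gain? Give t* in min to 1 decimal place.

Optimal t* satisfies g'(t*) = g(t*)/(T + t*).
g'(t) = 21.5·27/(t + 27)². Setting 21.5·27/(t+27)² = 21.5t/[(t+27)(20+t)] gives 27(20+t) = t(t+27), so t² = 27×20 = 540.
t* = √540 = 23.24 min.

23.2 min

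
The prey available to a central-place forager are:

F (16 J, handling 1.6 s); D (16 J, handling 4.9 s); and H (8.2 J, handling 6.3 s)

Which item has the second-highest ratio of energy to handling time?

In descending order of E/h:
F: 16/1.6 = 10 J/s
D: 16/4.9 = 3.27 J/s
H: 8.2/6.3 = 1.3 J/s

D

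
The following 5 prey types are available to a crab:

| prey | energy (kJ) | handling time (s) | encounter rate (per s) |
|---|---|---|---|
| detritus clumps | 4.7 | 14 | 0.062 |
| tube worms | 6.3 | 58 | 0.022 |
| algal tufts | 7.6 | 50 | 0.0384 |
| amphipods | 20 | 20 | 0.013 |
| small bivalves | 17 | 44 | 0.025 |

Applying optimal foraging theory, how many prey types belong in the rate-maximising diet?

3

Rank by E/h (kJ/s): amphipods 1, small bivalves 0.386, detritus clumps 0.336, algal tufts 0.152, tube worms 0.109. Include each in turn until the next type's E/h falls below the running intake rate.
Rate on top 1: 0.2063. small bivalves: 0.386 > 0.2063 → include.
Rate on top 2: 0.2903. detritus clumps: 0.336 > 0.2903 → include.
Rate on top 3: 0.3025. algal tufts: 0.152 < 0.3025 → exclude; stop.
Optimal diet: amphipods, small bivalves, detritus clumps — 3 of 5 types.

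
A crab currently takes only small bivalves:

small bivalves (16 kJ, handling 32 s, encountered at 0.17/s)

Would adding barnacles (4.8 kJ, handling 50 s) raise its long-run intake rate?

Current rate: (0.17×16)/(1 + 0.17×32) = 0.4224 kJ/s.
barnacles: E/h = 4.8/50 = 0.096 kJ/s.
Since 0.096 < R, time spent handling barnacles is better spent searching.

No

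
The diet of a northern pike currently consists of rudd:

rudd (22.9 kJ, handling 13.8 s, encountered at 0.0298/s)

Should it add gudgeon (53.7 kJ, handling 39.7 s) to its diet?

Intake rate on the current diet: R = (0.0298×22.9) / (1 + 0.0298×13.8) = 0.6824/1.411 = 0.4836 kJ/s.
gudgeon: E/h = 53.7/39.7 = 1.353 kJ/s.
Since 1.353 > R, including gudgeon increases the long-run rate.

Yes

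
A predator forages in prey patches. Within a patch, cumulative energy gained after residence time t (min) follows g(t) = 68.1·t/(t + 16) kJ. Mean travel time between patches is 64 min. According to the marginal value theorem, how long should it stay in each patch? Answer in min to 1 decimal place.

Optimal t* satisfies g'(t*) = g(t*)/(T + t*).
g'(t) = 68.1·16/(t + 16)². Setting 68.1·16/(t+16)² = 68.1t/[(t+16)(64+t)] gives 16(64+t) = t(t+16), so t² = 16×64 = 1024.
t* = √1024 = 32 min.

32.0 min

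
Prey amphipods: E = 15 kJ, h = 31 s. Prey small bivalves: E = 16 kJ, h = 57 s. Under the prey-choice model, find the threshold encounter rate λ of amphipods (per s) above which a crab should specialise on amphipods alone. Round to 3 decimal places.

Drop small bivalves once their profitability E₂/h₂ falls below the rate achievable on amphipods alone: E₂/h₂ = λE₁/(1 + λh₁).
Solve for λ: λE₁h₂ = E₂(1 + λh₁) → λ(E₁h₂ − E₂h₁) = E₂ → λ = E₂/(E₁h₂ − E₂h₁).
λ = 16/(15×57 − 16×31) = 16/359 = 0.04457 per s.

0.045 per s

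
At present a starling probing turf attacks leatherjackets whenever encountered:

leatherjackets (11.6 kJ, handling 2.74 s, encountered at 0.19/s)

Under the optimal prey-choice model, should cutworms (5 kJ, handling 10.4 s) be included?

No

On leatherjackets alone, R = ΣλE/(1+Σλh) = 2.204/1.521 = 1.449 kJ/s.
cutworms: E/h = 5/10.4 = 0.4808 kJ/s.
0.4808 < 1.449, so adding cutworms would lower the average — exclude it.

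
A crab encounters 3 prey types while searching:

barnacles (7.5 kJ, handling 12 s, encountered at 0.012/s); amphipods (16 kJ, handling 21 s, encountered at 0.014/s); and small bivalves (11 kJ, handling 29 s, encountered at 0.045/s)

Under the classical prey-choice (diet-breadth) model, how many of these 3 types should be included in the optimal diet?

Profitabilities (E/h, kJ/s): amphipods 0.762, barnacles 0.625, small bivalves 0.379. Add prey in this order while the next type's profitability exceeds the intake rate on those already taken.
Rate on top 1: 0.1731. barnacles: 0.625 > 0.1731 → include.
Rate on top 2: 0.2184. small bivalves: 0.379 > 0.2184 → include.
Optimal diet: amphipods, barnacles, small bivalves — 3 of 3 types.

3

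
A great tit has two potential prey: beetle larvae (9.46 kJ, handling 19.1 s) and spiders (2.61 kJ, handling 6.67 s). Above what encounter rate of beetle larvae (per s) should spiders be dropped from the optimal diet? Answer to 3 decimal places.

The zero-one rule: include spiders iff E₂/h₂ > λE₁/(1+λh₁). Equality gives the switch point.
λE₁h₂ = E₂ + λE₂h₁ ⇒ λ = E₂/(E₁h₂ − E₂h₁) = 2.61/(63.1 − 49.85) = 0.197 per s.

0.197 per s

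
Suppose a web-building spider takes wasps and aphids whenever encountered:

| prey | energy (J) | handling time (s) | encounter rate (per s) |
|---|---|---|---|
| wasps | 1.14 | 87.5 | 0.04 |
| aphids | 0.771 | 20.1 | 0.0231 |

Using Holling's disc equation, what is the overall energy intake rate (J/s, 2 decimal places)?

R = Σλ_iE_i / (1 + Σλ_ih_i)
Numerator: 0.04×1.14 + 0.0231×0.771 = 0.06341
Denominator: 1 + 0.04×87.5 + 0.0231×20.1 = 4.964
R = 0.06341/4.964 = 0.01277 J/s

0.01 J/s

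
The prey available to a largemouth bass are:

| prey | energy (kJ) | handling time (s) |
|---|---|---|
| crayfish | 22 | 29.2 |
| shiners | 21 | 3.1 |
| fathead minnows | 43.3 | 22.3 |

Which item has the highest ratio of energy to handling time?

In descending order of E/h:
shiners: 21/3.1 = 6.77 kJ/s
fathead minnows: 43.3/22.3 = 1.94 kJ/s
crayfish: 22/29.2 = 0.753 kJ/s

shiners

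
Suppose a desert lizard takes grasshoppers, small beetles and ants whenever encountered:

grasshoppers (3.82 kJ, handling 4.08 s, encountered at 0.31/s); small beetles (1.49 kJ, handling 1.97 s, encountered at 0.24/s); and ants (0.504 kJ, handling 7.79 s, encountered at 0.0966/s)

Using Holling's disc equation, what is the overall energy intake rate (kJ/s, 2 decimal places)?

0.46 kJ/s

R = (0.31×3.82 + 0.24×1.49 + 0.0966×0.504) / (1 + 0.31×4.08 + 0.24×1.97 + 0.0966×7.79) = 1.59/3.49 = 0.4557 kJ/s.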